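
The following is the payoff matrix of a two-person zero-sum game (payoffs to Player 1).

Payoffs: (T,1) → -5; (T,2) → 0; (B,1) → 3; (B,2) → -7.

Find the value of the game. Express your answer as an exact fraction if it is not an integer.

-7/3

Row minima: T → -5, B → -7; maximin = -5.
Column maxima: 1 → 3, 2 → 0; minimax = 0.
-5 ≠ 0, so there is no saddle point; optimal play is mixed.
Let Player 1 play T with probability p. Expected payoff against 1: (-5)p + 3(1−p) = −8p + 3; against 2: 0p + (-7)(1−p) = 7p − 7.
Setting these equal: −8p + 3 = 7p − 7 ⇒ −15p = -10 ⇒ p = 2/3, and the value is (-8)·(2/3) + 3 = -7/3.
For Player 2: with q = P(1), equating T's and B's payoffs gives −5q = 10q − 7 ⇒ q = 7/15.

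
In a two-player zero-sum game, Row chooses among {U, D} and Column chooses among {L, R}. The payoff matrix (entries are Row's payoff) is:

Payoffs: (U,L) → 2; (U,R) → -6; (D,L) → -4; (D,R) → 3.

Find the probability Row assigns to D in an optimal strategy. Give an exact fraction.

Row minima: U → -6, D → -4; maximin = -4.
Column maxima: L → 2, R → 3; minimax = 2.
-4 ≠ 2, so there is no saddle point; optimal play is mixed.
Let Row play U with probability p. Expected payoff against L: 2p + (-4)(1−p) = 6p − 4; against R: (-6)p + 3(1−p) = −9p + 3.
Setting these equal: 6p − 4 = −9p + 3 ⇒ 15p = 7 ⇒ p = 7/15, and the value is (6)·(7/15) − 4 = -6/5.
For Column: with q = P(L), equating U's and D's payoffs gives 8q − 6 = −7q + 3 ⇒ q = 3/5.

8/15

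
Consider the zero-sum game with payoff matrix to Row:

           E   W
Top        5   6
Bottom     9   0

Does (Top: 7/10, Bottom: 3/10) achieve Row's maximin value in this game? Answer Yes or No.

Against E this mix gives (7/10)·5 + (3/10)·9 = 31/5.
Against W this mix gives (7/10)·6 + (3/10)·0 = 21/5.
Column will play W, holding Row to 21/5. Shifting weight toward the row that does better against W would raise this floor (the equalizing mix achieves 27/5 against both W and E), so the proposed strategy is not optimal.

No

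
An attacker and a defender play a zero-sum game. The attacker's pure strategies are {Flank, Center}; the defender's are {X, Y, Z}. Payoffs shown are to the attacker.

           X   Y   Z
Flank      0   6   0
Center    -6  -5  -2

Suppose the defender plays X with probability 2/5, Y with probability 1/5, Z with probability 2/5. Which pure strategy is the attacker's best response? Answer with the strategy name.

Flank

Expected payoff of Flank: (2/5)·0 + (1/5)·6 + (2/5)·0 = 6/5.
Expected payoff of Center: (2/5)·(-6) + (1/5)·(-5) + (2/5)·(-2) = -21/5.
The largest is 6/5, so the attacker's best response is Flank.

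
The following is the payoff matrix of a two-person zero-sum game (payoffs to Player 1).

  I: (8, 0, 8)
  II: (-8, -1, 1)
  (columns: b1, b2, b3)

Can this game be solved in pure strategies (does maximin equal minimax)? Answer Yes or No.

Row minima: I → 0, II → -8; maximin = 0.
Column maxima: b1 → 8, b2 → 0, b3 → 8; minimax = 0.
maximin = minimax = 0, so a saddle point exists.

Yes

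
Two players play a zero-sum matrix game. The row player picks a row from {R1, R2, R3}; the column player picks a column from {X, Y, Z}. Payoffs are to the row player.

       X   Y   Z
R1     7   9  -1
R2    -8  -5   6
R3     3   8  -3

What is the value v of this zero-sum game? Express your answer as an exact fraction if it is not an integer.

Row minima: R1 → -1, R2 → -8, R3 → -3; maximin = -1.
Column maxima: X → 7, Y → 9, Z → 6; minimax = 6.
-1 ≠ 6, so there is no saddle point; optimal play is mixed.
R3 is strictly dominated by R1, so the row player never plays it.
Y is strictly dominated by X (it gives the row player strictly more in every row), so the column player never plays it.
On the remaining 2×2 (R1, R2 vs X, Z):
Let the row player play R1 with probability p. Expected payoff against X: 7p + (-8)(1−p) = 15p − 8; against Z: (-1)p + 6(1−p) = −7p + 6.
Setting these equal: 15p − 8 = −7p + 6 ⇒ 22p = 14 ⇒ p = 7/11, and the value is (15)·(7/11) − 8 = 17/11.
For the column player: with q = P(X), equating R1's and R2's payoffs gives 8q − 1 = −14q + 6 ⇒ q = 7/22.

17/11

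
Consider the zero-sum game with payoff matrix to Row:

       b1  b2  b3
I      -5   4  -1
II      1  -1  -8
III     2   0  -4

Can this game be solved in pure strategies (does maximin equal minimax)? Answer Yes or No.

No

Row minima: I → -5, II → -8, III → -4; maximin = -4.
Column maxima: b1 → 2, b2 → 4, b3 → -1; minimax = -1.
-4 ≠ -1, so no pure-strategy equilibrium exists.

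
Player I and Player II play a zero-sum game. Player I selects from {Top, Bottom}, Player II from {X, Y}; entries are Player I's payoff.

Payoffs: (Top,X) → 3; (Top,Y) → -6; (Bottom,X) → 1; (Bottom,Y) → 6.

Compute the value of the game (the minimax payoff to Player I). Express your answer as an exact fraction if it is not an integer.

Row minima: Top → -6, Bottom → 1; maximin = 1.
Column maxima: X → 3, Y → 6; minimax = 3.
1 ≠ 3, so there is no saddle point; optimal play is mixed.
Let Player I play Top with probability p. Expected payoff against X: 3p + 1(1−p) = 2p + 1; against Y: (-6)p + 6(1−p) = −12p + 6.
Setting these equal: 2p + 1 = −12p + 6 ⇒ 14p = 5 ⇒ p = 5/14, and the value is (2)·(5/14) + 1 = 12/7.
For Player II: with q = P(X), equating Top's and Bottom's payoffs gives 9q − 6 = −5q + 6 ⇒ q = 6/7.

12/7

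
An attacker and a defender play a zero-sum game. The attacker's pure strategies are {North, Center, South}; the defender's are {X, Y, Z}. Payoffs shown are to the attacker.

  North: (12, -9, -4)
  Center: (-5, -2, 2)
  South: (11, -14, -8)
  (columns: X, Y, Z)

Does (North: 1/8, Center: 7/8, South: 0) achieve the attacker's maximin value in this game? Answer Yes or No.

Yes

Against X this mix gives (1/8)·12 + (7/8)·(-5) = -23/8.
Against Y this mix gives (1/8)·(-9) + (7/8)·(-2) = -23/8.
Against Z this mix gives (1/8)·(-4) + (7/8)·2 = 5/4.
All of the defender's active replies (X, Y) yield -23/8, and no column does worse for the attacker. The mix makes the defender indifferent and guarantees -23/8, so it is optimal.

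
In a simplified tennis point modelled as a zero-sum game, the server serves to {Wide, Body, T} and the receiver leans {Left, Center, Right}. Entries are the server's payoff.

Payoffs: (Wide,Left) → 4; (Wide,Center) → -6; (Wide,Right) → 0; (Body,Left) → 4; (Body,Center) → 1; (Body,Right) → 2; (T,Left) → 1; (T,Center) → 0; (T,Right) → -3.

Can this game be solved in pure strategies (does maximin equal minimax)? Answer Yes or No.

Row minima: Wide → -6, Body → 1, T → -3; maximin = 1.
Column maxima: Left → 4, Center → 1, Right → 2; minimax = 1.
maximin = minimax = 1, so a saddle point exists.

Yes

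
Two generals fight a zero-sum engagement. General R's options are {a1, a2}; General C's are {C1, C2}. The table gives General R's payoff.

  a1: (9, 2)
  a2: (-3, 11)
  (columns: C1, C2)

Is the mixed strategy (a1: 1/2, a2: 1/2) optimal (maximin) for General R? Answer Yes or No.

Against C1 this mix gives (1/2)·9 + (1/2)·(-3) = 3.
Against C2 this mix gives (1/2)·2 + (1/2)·11 = 13/2.
General C will play C1, holding General R to 3. Shifting weight toward the row that does better against C1 would raise this floor (the equalizing mix achieves 5 against both C1 and C2), so the proposed strategy is not optimal.

No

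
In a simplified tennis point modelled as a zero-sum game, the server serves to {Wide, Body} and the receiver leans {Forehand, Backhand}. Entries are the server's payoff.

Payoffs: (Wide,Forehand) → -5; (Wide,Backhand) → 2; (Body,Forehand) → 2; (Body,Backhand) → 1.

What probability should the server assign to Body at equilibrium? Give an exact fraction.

Row minima: Wide → -5, Body → 1; maximin = 1.
Column maxima: Forehand → 2, Backhand → 2; minimax = 2.
1 ≠ 2, so there is no saddle point; optimal play is mixed.
Let the server play Wide with probability p. Expected payoff against Forehand: (-5)p + 2(1−p) = −7p + 2; against Backhand: 2p + 1(1−p) = p + 1.
Setting these equal: −7p + 2 = p + 1 ⇒ −8p = -1 ⇒ p = 1/8, and the value is (-7)·(1/8) + 2 = 9/8.
For the receiver: with q = P(Forehand), equating Wide's and Body's payoffs gives −7q + 2 = q + 1 ⇒ q = 1/8.

7/8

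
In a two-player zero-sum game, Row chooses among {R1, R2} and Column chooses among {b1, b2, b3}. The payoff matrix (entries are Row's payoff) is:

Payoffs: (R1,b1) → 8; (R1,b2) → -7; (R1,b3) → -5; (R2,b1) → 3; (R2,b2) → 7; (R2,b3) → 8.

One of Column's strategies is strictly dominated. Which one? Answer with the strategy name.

b2 holds Row's payoff strictly below b3 in every row: -7 < -5, 7 < 8.
So b3 is strictly dominated for Column.

b3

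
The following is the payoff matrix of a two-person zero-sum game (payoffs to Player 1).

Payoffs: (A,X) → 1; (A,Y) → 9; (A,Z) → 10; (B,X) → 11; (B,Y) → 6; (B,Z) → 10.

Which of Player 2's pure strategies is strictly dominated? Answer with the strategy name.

Y holds Player 1's payoff strictly below Z in every row: 9 < 10, 6 < 10.
So Z is strictly dominated for Player 2.

Z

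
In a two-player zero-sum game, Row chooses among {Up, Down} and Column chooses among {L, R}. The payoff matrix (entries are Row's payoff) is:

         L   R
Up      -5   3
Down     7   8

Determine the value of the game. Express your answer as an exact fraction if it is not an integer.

Row minima: Up → -5, Down → 7; maximin = 7.
Column maxima: L → 7, R → 8; minimax = 7.
Since maximin = minimax = 7, there is a saddle point and the value is 7.

7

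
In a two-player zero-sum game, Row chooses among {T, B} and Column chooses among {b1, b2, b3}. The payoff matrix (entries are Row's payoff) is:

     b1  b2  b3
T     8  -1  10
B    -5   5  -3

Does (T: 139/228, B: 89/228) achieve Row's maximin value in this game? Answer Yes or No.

Against b1 this mix gives (139/228)·8 + (89/228)·(-5) = 667/228.
Against b2 this mix gives (139/228)·(-1) + (89/228)·5 = 51/38.
Against b3 this mix gives (139/228)·10 + (89/228)·(-3) = 1123/228.
Column will play b2, holding Row to 51/38. Shifting weight toward the row that does better against b2 would raise this floor (the equalizing mix achieves 35/19 against both b2 and b1), so the proposed strategy is not optimal.

No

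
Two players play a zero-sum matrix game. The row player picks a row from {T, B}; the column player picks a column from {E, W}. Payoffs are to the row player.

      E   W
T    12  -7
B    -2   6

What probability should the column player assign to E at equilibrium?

13/27

Row minima: T → -7, B → -2; maximin = -2.
Column maxima: E → 12, W → 6; minimax = 6.
-2 ≠ 6, so there is no saddle point; optimal play is mixed.
Let the row player play T with probability p. Expected payoff against E: 12p + (-2)(1−p) = 14p − 2; against W: (-7)p + 6(1−p) = −13p + 6.
Setting these equal: 14p − 2 = −13p + 6 ⇒ 27p = 8 ⇒ p = 8/27, and the value is (14)·(8/27) − 2 = 58/27.
For the column player: with q = P(E), equating T's and B's payoffs gives 19q − 7 = −8q + 6 ⇒ q = 13/27.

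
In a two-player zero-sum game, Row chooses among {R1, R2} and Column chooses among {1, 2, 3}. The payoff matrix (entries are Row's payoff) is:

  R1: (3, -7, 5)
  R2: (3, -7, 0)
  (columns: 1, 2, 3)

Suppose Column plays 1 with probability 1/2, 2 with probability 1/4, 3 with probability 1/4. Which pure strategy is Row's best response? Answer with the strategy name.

R1

Expected payoff of R1: (1/2)·3 + (1/4)·(-7) + (1/4)·5 = 1.
Expected payoff of R2: (1/2)·3 + (1/4)·(-7) + (1/4)·0 = -1/4.
The largest is 1, so Row's best response is R1.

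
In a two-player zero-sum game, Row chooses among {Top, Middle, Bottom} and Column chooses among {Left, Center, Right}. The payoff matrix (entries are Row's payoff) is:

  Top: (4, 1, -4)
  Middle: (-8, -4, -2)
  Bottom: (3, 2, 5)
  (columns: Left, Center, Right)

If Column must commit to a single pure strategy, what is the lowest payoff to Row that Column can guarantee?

Column maxima: Left → 4, Center → 2, Right → 5.
The smallest of these is 2.

2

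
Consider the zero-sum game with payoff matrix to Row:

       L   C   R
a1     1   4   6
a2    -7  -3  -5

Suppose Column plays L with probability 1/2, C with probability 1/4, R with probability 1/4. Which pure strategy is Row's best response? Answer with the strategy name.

Expected payoff of a1: (1/2)·1 + (1/4)·4 + (1/4)·6 = 3.
Expected payoff of a2: (1/2)·(-7) + (1/4)·(-3) + (1/4)·(-5) = -11/2.
The largest is 3, so Row's best response is a1.

a1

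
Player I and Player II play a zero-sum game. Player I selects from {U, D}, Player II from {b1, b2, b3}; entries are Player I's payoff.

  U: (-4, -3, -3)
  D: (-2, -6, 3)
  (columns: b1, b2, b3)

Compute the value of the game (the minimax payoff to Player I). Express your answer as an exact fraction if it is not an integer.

-18/5

Row minima: U → -4, D → -6; maximin = -4.
Column maxima: b1 → -2, b2 → -3, b3 → 3; minimax = -3.
-4 ≠ -3, so there is no saddle point; optimal play is mixed.
b3 is strictly dominated by b1 (it gives Player I strictly more in every row), so Player II never plays it.
On the remaining 2×2 (U, D vs b1, b2):
Let Player I play U with probability p. Expected payoff against b1: (-4)p + (-2)(1−p) = −2p − 2; against b2: (-3)p + (-6)(1−p) = 3p − 6.
Setting these equal: −2p − 2 = 3p − 6 ⇒ −5p = -4 ⇒ p = 4/5, and the value is (-2)·(4/5) − 2 = -18/5.
For Player II: with q = P(b1), equating U's and D's payoffs gives −q − 3 = 4q − 6 ⇒ q = 3/5.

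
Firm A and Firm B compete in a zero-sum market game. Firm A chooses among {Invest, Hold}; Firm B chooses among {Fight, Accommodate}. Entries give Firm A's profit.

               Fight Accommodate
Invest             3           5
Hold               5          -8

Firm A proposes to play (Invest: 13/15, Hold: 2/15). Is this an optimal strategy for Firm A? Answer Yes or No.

Yes

Against Fight this mix gives (13/15)·3 + (2/15)·5 = 49/15.
Against Accommodate this mix gives (13/15)·5 + (2/15)·(-8) = 49/15.
All of Firm B's active replies (Fight, Accommodate) yield 49/15, and no column does worse for Firm A. The mix makes Firm B indifferent and guarantees 49/15, so it is optimal.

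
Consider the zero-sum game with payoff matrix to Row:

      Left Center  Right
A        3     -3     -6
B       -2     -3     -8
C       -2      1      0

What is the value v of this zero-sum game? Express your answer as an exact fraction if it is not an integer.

-12/11

Row minima: A → -6, B → -8, C → -2; maximin = -2.
Column maxima: Left → 3, Center → 1, Right → 0; minimax = 0.
-2 ≠ 0, so there is no saddle point; optimal play is mixed.
Center is strictly dominated by Right (it gives Row strictly more in every row), so Column never plays it.
With Center eliminated, B is strictly dominated by A (A gives Row strictly more in every remaining column), so Row never plays it.
On the remaining 2×2 (A, C vs Left, Right):
Let Row play A with probability p. Expected payoff against Left: 3p + (-2)(1−p) = 5p − 2; against Right: (-6)p + 0(1−p) = −6p.
Setting these equal: 5p − 2 = −6p ⇒ 11p = 2 ⇒ p = 2/11, and the value is (5)·(2/11) − 2 = -12/11.
For Column: with q = P(Left), equating A's and C's payoffs gives 9q − 6 = −2q ⇒ q = 6/11.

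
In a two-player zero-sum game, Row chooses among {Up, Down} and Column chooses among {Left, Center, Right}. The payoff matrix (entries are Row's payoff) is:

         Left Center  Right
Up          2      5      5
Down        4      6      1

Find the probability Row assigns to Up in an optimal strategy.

Row minima: Up → 2, Down → 1; maximin = 2.
Column maxima: Left → 4, Center → 6, Right → 5; minimax = 4.
2 ≠ 4, so there is no saddle point; optimal play is mixed.
Center is strictly dominated by Left (it gives Row strictly more in every row), so Column never plays it.
On the remaining 2×2 (Up, Down vs Left, Right):
Let Row play Up with probability p. Expected payoff against Left: 2p + 4(1−p) = −2p + 4; against Right: 5p + 1(1−p) = 4p + 1.
Setting these equal: −2p + 4 = 4p + 1 ⇒ −6p = -3 ⇒ p = 1/2, and the value is (-2)·(1/2) + 4 = 3.
For Column: with q = P(Left), equating Up's and Down's payoffs gives −3q + 5 = 3q + 1 ⇒ q = 2/3.

1/2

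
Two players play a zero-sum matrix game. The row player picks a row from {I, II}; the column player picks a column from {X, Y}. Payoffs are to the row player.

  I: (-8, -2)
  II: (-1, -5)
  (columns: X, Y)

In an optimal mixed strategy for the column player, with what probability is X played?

3/10

Row minima: I → -8, II → -5; maximin = -5.
Column maxima: X → -1, Y → -2; minimax = -2.
-5 ≠ -2, so there is no saddle point; optimal play is mixed.
Let the row player play I with probability p. Expected payoff against X: (-8)p + (-1)(1−p) = −7p − 1; against Y: (-2)p + (-5)(1−p) = 3p − 5.
Setting these equal: −7p − 1 = 3p − 5 ⇒ −10p = -4 ⇒ p = 2/5, and the value is (-7)·(2/5) − 1 = -19/5.
For the column player: with q = P(X), equating I's and II's payoffs gives −6q − 2 = 4q − 5 ⇒ q = 3/10.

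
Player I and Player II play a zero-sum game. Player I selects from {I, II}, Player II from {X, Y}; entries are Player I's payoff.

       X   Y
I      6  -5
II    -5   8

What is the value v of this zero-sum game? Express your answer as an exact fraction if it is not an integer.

23/24

Row minima: I → -5, II → -5; maximin = -5.
Column maxima: X → 6, Y → 8; minimax = 6.
-5 ≠ 6, so there is no saddle point; optimal play is mixed.
Let Player I play I with probability p. Expected payoff against X: 6p + (-5)(1−p) = 11p − 5; against Y: (-5)p + 8(1−p) = −13p + 8.
Setting these equal: 11p − 5 = −13p + 8 ⇒ 24p = 13 ⇒ p = 13/24, and the value is (11)·(13/24) − 5 = 23/24.
For Player II: with q = P(X), equating I's and II's payoffs gives 11q − 5 = −13q + 8 ⇒ q = 13/24.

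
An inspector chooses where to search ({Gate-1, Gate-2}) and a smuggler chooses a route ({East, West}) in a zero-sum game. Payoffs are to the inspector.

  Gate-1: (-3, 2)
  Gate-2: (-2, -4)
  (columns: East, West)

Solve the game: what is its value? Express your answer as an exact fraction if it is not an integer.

Row minima: Gate-1 → -3, Gate-2 → -4; maximin = -3.
Column maxima: East → -2, West → 2; minimax = -2.
-3 ≠ -2, so there is no saddle point; optimal play is mixed.
Let the inspector play Gate-1 with probability p. Expected payoff against East: (-3)p + (-2)(1−p) = −p − 2; against West: 2p + (-4)(1−p) = 6p − 4.
Setting these equal: −p − 2 = 6p − 4 ⇒ −7p = -2 ⇒ p = 2/7, and the value is (-1)·(2/7) − 2 = -16/7.
For the smuggler: with q = P(East), equating Gate-1's and Gate-2's payoffs gives −5q + 2 = 2q − 4 ⇒ q = 6/7.

-16/7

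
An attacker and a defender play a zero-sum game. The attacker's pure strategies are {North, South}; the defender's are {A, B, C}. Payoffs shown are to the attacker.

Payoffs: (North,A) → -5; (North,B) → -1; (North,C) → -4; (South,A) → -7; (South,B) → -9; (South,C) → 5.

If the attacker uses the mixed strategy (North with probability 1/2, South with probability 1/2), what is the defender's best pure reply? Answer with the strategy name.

A

If the defender plays A, the attacker's expected payoff is (1/2)·(-5) + (1/2)·(-7) = -6.
If the defender plays B, the attacker's expected payoff is (1/2)·(-1) + (1/2)·(-9) = -5.
If the defender plays C, the attacker's expected payoff is (1/2)·(-4) + (1/2)·5 = 1/2.
The defender minimizes the attacker's payoff; the smallest is -6, so the best response is A.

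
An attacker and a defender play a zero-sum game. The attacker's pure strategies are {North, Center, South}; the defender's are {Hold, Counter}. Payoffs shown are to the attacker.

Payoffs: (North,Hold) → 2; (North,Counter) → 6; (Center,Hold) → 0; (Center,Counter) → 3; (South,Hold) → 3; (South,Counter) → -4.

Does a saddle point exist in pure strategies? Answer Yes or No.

Row minima: North → 2, Center → 0, South → -4; maximin = 2.
Column maxima: Hold → 3, Counter → 6; minimax = 3.
2 ≠ 3, so no pure-strategy equilibrium exists.

No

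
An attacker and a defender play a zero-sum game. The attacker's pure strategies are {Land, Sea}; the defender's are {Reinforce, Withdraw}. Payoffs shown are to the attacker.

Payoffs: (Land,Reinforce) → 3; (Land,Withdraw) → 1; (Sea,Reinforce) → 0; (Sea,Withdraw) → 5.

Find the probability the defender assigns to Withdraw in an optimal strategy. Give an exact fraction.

3/7

Row minima: Land → 1, Sea → 0; maximin = 1.
Column maxima: Reinforce → 3, Withdraw → 5; minimax = 3.
1 ≠ 3, so there is no saddle point; optimal play is mixed.
Let the attacker play Land with probability p. Expected payoff against Reinforce: 3p + 0(1−p) = 3p; against Withdraw: 1p + 5(1−p) = −4p + 5.
Setting these equal: 3p = −4p + 5 ⇒ 7p = 5 ⇒ p = 5/7, and the value is (3)·(5/7) = 15/7.
For the defender: with q = P(Reinforce), equating Land's and Sea's payoffs gives 2q + 1 = −5q + 5 ⇒ q = 4/7.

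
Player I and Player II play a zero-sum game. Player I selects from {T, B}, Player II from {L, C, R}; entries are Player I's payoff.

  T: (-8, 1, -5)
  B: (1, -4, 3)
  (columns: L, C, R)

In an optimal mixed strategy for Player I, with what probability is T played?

Row minima: T → -8, B → -4; maximin = -4.
Column maxima: L → 1, C → 1, R → 3; minimax = 1.
-4 ≠ 1, so there is no saddle point; optimal play is mixed.
R is strictly dominated by L (it gives Player I strictly more in every row), so Player II never plays it.
On the remaining 2×2 (T, B vs L, C):
Let Player I play T with probability p. Expected payoff against L: (-8)p + 1(1−p) = −9p + 1; against C: 1p + (-4)(1−p) = 5p − 4.
Setting these equal: −9p + 1 = 5p − 4 ⇒ −14p = -5 ⇒ p = 5/14, and the value is (-9)·(5/14) + 1 = -31/14.
For Player II: with q = P(L), equating T's and B's payoffs gives −9q + 1 = 5q − 4 ⇒ q = 5/14.

5/14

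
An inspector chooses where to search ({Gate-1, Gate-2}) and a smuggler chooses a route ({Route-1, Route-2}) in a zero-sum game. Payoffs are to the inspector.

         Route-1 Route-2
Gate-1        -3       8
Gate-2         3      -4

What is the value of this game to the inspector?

Row minima: Gate-1 → -3, Gate-2 → -4; maximin = -3.
Column maxima: Route-1 → 3, Route-2 → 8; minimax = 3.
-3 ≠ 3, so there is no saddle point; optimal play is mixed.
Let the inspector play Gate-1 with probability p. Expected payoff against Route-1: (-3)p + 3(1−p) = −6p + 3; against Route-2: 8p + (-4)(1−p) = 12p − 4.
Setting these equal: −6p + 3 = 12p − 4 ⇒ −18p = -7 ⇒ p = 7/18, and the value is (-6)·(7/18) + 3 = 2/3.
For the smuggler: with q = P(Route-1), equating Gate-1's and Gate-2's payoffs gives −11q + 8 = 7q − 4 ⇒ q = 2/3.

2/3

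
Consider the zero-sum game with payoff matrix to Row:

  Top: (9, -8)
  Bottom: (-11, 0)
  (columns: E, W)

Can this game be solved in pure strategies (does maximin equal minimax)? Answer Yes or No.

No

Row minima: Top → -8, Bottom → -11; maximin = -8.
Column maxima: E → 9, W → 0; minimax = 0.
-8 ≠ 0, so no pure-strategy equilibrium exists.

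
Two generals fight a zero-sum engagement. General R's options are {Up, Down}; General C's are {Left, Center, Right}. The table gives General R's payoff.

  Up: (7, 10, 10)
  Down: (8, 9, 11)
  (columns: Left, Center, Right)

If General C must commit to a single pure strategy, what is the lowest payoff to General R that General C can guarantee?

Column maxima: Left → 8, Center → 10, Right → 11.
The smallest of these is 8.

8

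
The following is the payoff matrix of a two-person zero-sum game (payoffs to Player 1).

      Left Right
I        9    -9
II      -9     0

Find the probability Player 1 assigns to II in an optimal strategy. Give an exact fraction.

Row minima: I → -9, II → -9; maximin = -9.
Column maxima: Left → 9, Right → 0; minimax = 0.
-9 ≠ 0, so there is no saddle point; optimal play is mixed.
Let Player 1 play I with probability p. Expected payoff against Left: 9p + (-9)(1−p) = 18p − 9; against Right: (-9)p + 0(1−p) = −9p.
Setting these equal: 18p − 9 = −9p ⇒ 27p = 9 ⇒ p = 1/3, and the value is (18)·(1/3) − 9 = -3.
For Player 2: with q = P(Left), equating I's and II's payoffs gives 18q − 9 = −9q ⇒ q = 1/3.

2/3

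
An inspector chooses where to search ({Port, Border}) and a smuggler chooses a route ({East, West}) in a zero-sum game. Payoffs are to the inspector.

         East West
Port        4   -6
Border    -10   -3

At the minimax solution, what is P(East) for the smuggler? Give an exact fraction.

3/17

Row minima: Port → -6, Border → -10; maximin = -6.
Column maxima: East → 4, West → -3; minimax = -3.
-6 ≠ -3, so there is no saddle point; optimal play is mixed.
Let the inspector play Port with probability p. Expected payoff against East: 4p + (-10)(1−p) = 14p − 10; against West: (-6)p + (-3)(1−p) = −3p − 3.
Setting these equal: 14p − 10 = −3p − 3 ⇒ 17p = 7 ⇒ p = 7/17, and the value is (14)·(7/17) − 10 = -72/17.
For the smuggler: with q = P(East), equating Port's and Border's payoffs gives 10q − 6 = −7q − 3 ⇒ q = 3/17.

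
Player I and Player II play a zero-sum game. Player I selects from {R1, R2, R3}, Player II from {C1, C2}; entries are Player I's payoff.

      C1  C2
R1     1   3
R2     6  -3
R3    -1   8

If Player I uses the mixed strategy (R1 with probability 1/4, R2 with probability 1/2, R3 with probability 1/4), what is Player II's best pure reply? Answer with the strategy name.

C2

If Player II plays C1, Player I's expected payoff is (1/4)·1 + (1/2)·6 + (1/4)·(-1) = 3.
If Player II plays C2, Player I's expected payoff is (1/4)·3 + (1/2)·(-3) + (1/4)·8 = 5/4.
Player II minimizes Player I's payoff; the smallest is 5/4, so the best response is C2.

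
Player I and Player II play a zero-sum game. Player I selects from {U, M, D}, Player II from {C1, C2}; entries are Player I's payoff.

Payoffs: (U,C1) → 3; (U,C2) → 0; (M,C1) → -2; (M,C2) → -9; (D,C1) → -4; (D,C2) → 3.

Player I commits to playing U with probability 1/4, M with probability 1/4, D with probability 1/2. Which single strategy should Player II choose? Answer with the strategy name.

C1

If Player II plays C1, Player I's expected payoff is (1/4)·3 + (1/4)·(-2) + (1/2)·(-4) = -7/4.
If Player II plays C2, Player I's expected payoff is (1/4)·0 + (1/4)·(-9) + (1/2)·3 = -3/4.
Player II minimizes Player I's payoff; the smallest is -7/4, so the best response is C1.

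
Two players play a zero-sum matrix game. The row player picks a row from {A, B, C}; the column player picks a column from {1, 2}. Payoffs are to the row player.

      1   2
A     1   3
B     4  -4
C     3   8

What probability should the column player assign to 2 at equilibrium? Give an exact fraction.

Row minima: A → 1, B → -4, C → 3; maximin = 3.
Column maxima: 1 → 4, 2 → 8; minimax = 4.
3 ≠ 4, so there is no saddle point; optimal play is mixed.
A is strictly dominated by C, so the row player never plays it.
On the remaining 2×2 (B, C vs 1, 2):
Let the row player play B with probability p. Expected payoff against 1: 4p + 3(1−p) = p + 3; against 2: (-4)p + 8(1−p) = −12p + 8.
Setting these equal: p + 3 = −12p + 8 ⇒ 13p = 5 ⇒ p = 5/13, and the value is (1)·(5/13) + 3 = 44/13.
For the column player: with q = P(1), equating B's and C's payoffs gives 8q − 4 = −5q + 8 ⇒ q = 12/13.

1/13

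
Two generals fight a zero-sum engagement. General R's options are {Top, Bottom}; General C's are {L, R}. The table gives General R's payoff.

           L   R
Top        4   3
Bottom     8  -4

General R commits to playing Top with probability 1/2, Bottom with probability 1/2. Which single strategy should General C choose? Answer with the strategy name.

R

If General C plays L, General R's expected payoff is (1/2)·4 + (1/2)·8 = 6.
If General C plays R, General R's expected payoff is (1/2)·3 + (1/2)·(-4) = -1/2.
General C minimizes General R's payoff; the smallest is -1/2, so the best response is R.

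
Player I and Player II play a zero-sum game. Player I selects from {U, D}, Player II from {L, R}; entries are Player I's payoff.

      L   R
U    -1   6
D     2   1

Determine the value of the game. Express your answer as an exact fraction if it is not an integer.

Row minima: U → -1, D → 1; maximin = 1.
Column maxima: L → 2, R → 6; minimax = 2.
1 ≠ 2, so there is no saddle point; optimal play is mixed.
Let Player I play U with probability p. Expected payoff against L: (-1)p + 2(1−p) = −3p + 2; against R: 6p + 1(1−p) = 5p + 1.
Setting these equal: −3p + 2 = 5p + 1 ⇒ −8p = -1 ⇒ p = 1/8, and the value is (-3)·(1/8) + 2 = 13/8.
For Player II: with q = P(L), equating U's and D's payoffs gives −7q + 6 = q + 1 ⇒ q = 5/8.

13/8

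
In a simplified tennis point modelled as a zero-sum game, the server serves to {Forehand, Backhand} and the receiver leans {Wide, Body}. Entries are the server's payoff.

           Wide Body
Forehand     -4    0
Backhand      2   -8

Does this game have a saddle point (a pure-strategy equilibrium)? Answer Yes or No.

No

Row minima: Forehand → -4, Backhand → -8; maximin = -4.
Column maxima: Wide → 2, Body → 0; minimax = 0.
-4 ≠ 0, so no pure-strategy equilibrium exists.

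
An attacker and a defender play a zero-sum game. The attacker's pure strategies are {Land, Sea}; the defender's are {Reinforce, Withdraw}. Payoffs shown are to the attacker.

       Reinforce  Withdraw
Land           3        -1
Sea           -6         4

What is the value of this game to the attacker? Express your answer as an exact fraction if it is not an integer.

3/7

Row minima: Land → -1, Sea → -6; maximin = -1.
Column maxima: Reinforce → 3, Withdraw → 4; minimax = 3.
-1 ≠ 3, so there is no saddle point; optimal play is mixed.
Let the attacker play Land with probability p. Expected payoff against Reinforce: 3p + (-6)(1−p) = 9p − 6; against Withdraw: (-1)p + 4(1−p) = −5p + 4.
Setting these equal: 9p − 6 = −5p + 4 ⇒ 14p = 10 ⇒ p = 5/7, and the value is (9)·(5/7) − 6 = 3/7.
For the defender: with q = P(Reinforce), equating Land's and Sea's payoffs gives 4q − 1 = −10q + 4 ⇒ q = 5/14.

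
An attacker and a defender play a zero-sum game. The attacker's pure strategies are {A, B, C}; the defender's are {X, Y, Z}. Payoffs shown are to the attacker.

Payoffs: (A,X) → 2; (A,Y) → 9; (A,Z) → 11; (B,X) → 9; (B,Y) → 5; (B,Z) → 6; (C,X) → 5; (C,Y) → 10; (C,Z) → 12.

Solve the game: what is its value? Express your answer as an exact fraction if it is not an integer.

Row minima: A → 2, B → 5, C → 5; maximin = 5.
Column maxima: X → 9, Y → 10, Z → 12; minimax = 9.
5 ≠ 9, so there is no saddle point; optimal play is mixed.
A is strictly dominated by C, so the attacker never plays it.
Z is strictly dominated by Y (it gives the attacker strictly more in every row), so the defender never plays it.
On the remaining 2×2 (B, C vs X, Y):
Let the attacker play B with probability p. Expected payoff against X: 9p + 5(1−p) = 4p + 5; against Y: 5p + 10(1−p) = −5p + 10.
Setting these equal: 4p + 5 = −5p + 10 ⇒ 9p = 5 ⇒ p = 5/9, and the value is (4)·(5/9) + 5 = 65/9.
For the defender: with q = P(X), equating B's and C's payoffs gives 4q + 5 = −5q + 10 ⇒ q = 5/9.

65/9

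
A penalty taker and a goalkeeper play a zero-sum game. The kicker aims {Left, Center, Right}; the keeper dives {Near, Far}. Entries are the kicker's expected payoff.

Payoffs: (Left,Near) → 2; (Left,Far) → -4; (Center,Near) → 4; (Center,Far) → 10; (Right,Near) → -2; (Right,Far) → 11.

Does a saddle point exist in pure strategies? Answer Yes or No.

Row minima: Left → -4, Center → 4, Right → -2; maximin = 4.
Column maxima: Near → 4, Far → 11; minimax = 4.
maximin = minimax = 4, so a saddle point exists.

Yes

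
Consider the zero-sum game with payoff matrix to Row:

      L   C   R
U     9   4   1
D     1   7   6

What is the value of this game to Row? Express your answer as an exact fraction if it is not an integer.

Row minima: U → 1, D → 1; maximin = 1.
Column maxima: L → 9, C → 7, R → 6; minimax = 6.
1 ≠ 6, so there is no saddle point; optimal play is mixed.
C is strictly dominated by R (it gives Row strictly more in every row), so Column never plays it.
On the remaining 2×2 (U, D vs L, R):
Let Row play U with probability p. Expected payoff against L: 9p + 1(1−p) = 8p + 1; against R: 1p + 6(1−p) = −5p + 6.
Setting these equal: 8p + 1 = −5p + 6 ⇒ 13p = 5 ⇒ p = 5/13, and the value is (8)·(5/13) + 1 = 53/13.
For Column: with q = P(L), equating U's and D's payoffs gives 8q + 1 = −5q + 6 ⇒ q = 5/13.

53/13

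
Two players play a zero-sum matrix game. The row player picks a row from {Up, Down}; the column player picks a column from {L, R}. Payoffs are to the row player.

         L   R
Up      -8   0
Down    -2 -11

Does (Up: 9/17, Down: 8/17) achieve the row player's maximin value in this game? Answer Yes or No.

Against L this mix gives (9/17)·(-8) + (8/17)·(-2) = -88/17.
Against R this mix gives (9/17)·0 + (8/17)·(-11) = -88/17.
All of the column player's active replies (L, R) yield -88/17, and no column does worse for the row player. The mix makes the column player indifferent and guarantees -88/17, so it is optimal.

Yes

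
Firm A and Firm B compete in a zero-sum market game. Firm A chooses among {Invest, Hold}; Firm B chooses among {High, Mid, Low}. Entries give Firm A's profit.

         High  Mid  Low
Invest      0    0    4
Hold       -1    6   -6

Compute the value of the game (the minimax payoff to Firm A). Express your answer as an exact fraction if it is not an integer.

Row minima: Invest → 0, Hold → -6; maximin = 0.
Column maxima: High → 0, Mid → 6, Low → 4; minimax = 0.
Since maximin = minimax = 0, there is a saddle point and the value is 0.

0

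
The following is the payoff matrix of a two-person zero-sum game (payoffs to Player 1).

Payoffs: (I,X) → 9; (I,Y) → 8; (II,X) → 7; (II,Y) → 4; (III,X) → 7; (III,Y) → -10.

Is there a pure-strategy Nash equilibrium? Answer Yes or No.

Row minima: I → 8, II → 4, III → -10; maximin = 8.
Column maxima: X → 9, Y → 8; minimax = 8.
maximin = minimax = 8, so a saddle point exists.

Yes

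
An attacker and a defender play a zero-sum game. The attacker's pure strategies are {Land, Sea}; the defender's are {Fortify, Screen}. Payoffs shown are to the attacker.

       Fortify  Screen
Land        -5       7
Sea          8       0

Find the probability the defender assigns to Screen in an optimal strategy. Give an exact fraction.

13/20

Row minima: Land → -5, Sea → 0; maximin = 0.
Column maxima: Fortify → 8, Screen → 7; minimax = 7.
0 ≠ 7, so there is no saddle point; optimal play is mixed.
Let the attacker play Land with probability p. Expected payoff against Fortify: (-5)p + 8(1−p) = −13p + 8; against Screen: 7p + 0(1−p) = 7p.
Setting these equal: −13p + 8 = 7p ⇒ −20p = -8 ⇒ p = 2/5, and the value is (-13)·(2/5) + 8 = 14/5.
For the defender: with q = P(Fortify), equating Land's and Sea's payoffs gives −12q + 7 = 8q ⇒ q = 7/20.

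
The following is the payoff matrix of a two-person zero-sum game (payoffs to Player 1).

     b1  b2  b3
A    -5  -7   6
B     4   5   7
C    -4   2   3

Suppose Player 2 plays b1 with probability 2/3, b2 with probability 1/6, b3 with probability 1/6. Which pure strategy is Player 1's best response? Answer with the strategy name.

Expected payoff of A: (2/3)·(-5) + (1/6)·(-7) + (1/6)·6 = -7/2.
Expected payoff of B: (2/3)·4 + (1/6)·5 + (1/6)·7 = 14/3.
Expected payoff of C: (2/3)·(-4) + (1/6)·2 + (1/6)·3 = -11/6.
The largest is 14/3, so Player 1's best response is B.

B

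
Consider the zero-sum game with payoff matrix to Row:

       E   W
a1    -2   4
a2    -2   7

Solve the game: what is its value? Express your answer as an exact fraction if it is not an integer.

-2

Row minima: a1 → -2, a2 → -2; maximin = -2.
Column maxima: E → -2, W → 7; minimax = -2.
Since maximin = minimax = -2, there is a saddle point and the value is -2.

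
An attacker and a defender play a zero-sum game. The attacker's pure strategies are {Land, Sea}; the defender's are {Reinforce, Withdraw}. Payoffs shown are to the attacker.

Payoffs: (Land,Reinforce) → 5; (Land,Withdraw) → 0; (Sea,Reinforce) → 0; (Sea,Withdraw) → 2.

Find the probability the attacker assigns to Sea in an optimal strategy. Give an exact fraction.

5/7

Row minima: Land → 0, Sea → 0; maximin = 0.
Column maxima: Reinforce → 5, Withdraw → 2; minimax = 2.
0 ≠ 2, so there is no saddle point; optimal play is mixed.
Let the attacker play Land with probability p. Expected payoff against Reinforce: 5p + 0(1−p) = 5p; against Withdraw: 0p + 2(1−p) = −2p + 2.
Setting these equal: 5p = −2p + 2 ⇒ 7p = 2 ⇒ p = 2/7, and the value is (5)·(2/7) = 10/7.
For the defender: with q = P(Reinforce), equating Land's and Sea's payoffs gives 5q = −2q + 2 ⇒ q = 2/7.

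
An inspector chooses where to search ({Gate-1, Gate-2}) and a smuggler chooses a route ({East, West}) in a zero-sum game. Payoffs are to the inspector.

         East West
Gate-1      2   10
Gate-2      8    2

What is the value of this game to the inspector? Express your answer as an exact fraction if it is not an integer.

38/7

Row minima: Gate-1 → 2, Gate-2 → 2; maximin = 2.
Column maxima: East → 8, West → 10; minimax = 8.
2 ≠ 8, so there is no saddle point; optimal play is mixed.
Let the inspector play Gate-1 with probability p. Expected payoff against East: 2p + 8(1−p) = −6p + 8; against West: 10p + 2(1−p) = 8p + 2.
Setting these equal: −6p + 8 = 8p + 2 ⇒ −14p = -6 ⇒ p = 3/7, and the value is (-6)·(3/7) + 8 = 38/7.
For the smuggler: with q = P(East), equating Gate-1's and Gate-2's payoffs gives −8q + 10 = 6q + 2 ⇒ q = 4/7.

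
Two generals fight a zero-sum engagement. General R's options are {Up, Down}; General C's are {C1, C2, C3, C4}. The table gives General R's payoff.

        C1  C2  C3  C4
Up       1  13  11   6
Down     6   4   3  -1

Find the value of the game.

37/12

Row minima: Up → 1, Down → -1; maximin = 1.
Column maxima: C1 → 6, C2 → 13, C3 → 11, C4 → 6; minimax = 6.
1 ≠ 6, so there is no saddle point; optimal play is mixed.
C2 is strictly dominated by C3 (it gives General R strictly more in every row), so General C never plays it.
C3 is strictly dominated by C4 (it gives General R strictly more in every row), so General C never plays it.
On the remaining 2×2 (Up, Down vs C1, C4):
Let General R play Up with probability p. Expected payoff against C1: 1p + 6(1−p) = −5p + 6; against C4: 6p + (-1)(1−p) = 7p − 1.
Setting these equal: −5p + 6 = 7p − 1 ⇒ −12p = -7 ⇒ p = 7/12, and the value is (-5)·(7/12) + 6 = 37/12.
For General C: with q = P(C1), equating Up's and Down's payoffs gives −5q + 6 = 7q − 1 ⇒ q = 7/12.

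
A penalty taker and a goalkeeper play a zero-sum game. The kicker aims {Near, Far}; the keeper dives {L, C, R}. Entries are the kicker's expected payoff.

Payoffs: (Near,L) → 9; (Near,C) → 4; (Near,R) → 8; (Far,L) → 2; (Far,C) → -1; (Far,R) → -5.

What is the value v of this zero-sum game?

Row minima: Near → 4, Far → -5; maximin = 4.
Column maxima: L → 9, C → 4, R → 8; minimax = 4.
Since maximin = minimax = 4, there is a saddle point and the value is 4.

4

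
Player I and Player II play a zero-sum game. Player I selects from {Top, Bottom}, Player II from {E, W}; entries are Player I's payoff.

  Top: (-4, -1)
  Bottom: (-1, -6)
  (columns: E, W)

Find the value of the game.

Row minima: Top → -4, Bottom → -6; maximin = -4.
Column maxima: E → -1, W → -1; minimax = -1.
-4 ≠ -1, so there is no saddle point; optimal play is mixed.
Let Player I play Top with probability p. Expected payoff against E: (-4)p + (-1)(1−p) = −3p − 1; against W: (-1)p + (-6)(1−p) = 5p − 6.
Setting these equal: −3p − 1 = 5p − 6 ⇒ −8p = -5 ⇒ p = 5/8, and the value is (-3)·(5/8) − 1 = -23/8.
For Player II: with q = P(E), equating Top's and Bottom's payoffs gives −3q − 1 = 5q − 6 ⇒ q = 5/8.

-23/8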